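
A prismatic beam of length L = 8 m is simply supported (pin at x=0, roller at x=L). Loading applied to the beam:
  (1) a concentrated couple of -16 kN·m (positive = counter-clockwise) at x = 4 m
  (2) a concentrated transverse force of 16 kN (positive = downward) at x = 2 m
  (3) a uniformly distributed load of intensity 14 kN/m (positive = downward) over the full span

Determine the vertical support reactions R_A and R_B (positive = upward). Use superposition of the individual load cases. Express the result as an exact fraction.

R_A = 66 kN, R_B = 62 kN

Load 1 — applied couple M₀=-16 kN·m at a=4 m (b=L-a=4):
  R_A = M₀/L = (-16)/8 = -2 kN
  R_B = -M₀/L = -(-16)/8 = 2 kN
Load 2 — point force P=16 kN at a=2 m (b=L-a=6):
  R_A = Pb/L = 16·6/8 = 12 kN
  R_B = Pa/L = 16·2/8 = 4 kN
Load 3 — uniform load w=14 kN/m over full span:
  R_A = wL/2 = 14·8/2 = 56 kN
  R_B = wL/2 = 14·8/2 = 56 kN
Superposition: R_A = 66 kN, R_B = 62 kN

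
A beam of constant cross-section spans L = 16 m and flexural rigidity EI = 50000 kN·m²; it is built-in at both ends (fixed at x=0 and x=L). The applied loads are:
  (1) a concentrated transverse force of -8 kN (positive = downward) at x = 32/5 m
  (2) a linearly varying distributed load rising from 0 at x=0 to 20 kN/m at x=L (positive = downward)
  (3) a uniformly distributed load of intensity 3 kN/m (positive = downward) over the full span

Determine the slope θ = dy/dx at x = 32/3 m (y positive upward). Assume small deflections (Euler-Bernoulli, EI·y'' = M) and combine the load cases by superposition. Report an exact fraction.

θ(32/3) = 543616/94921875 rad

Load 1 — point force P=-8 kN at a=32/5 m (b=L-a=48/5):
  θ_1 = Pa²(L-x)(2bL-(3b+a)(L-x))/(2L³EI)  [x>a] = (-8)·(32/5)²·(16-(32/3))·(2·(48/5)·16-(3·(48/5)+(32/5))·(16-(32/3)))/(2·16³·50000) = -1792/3515625 rad
Load 2 — triangular load w₀=20 kN/m (0→w₀ over full span):
  θ_2 = -w₀(2x(L-x)(L-2x)(x+2L)+x²(L-x)²)/(120LEI) = -20·(2·(32/3)·(16-(32/3))·(16-2·(32/3))·((32/3)+2·16)+(32/3)²·(16-(32/3))²)/(120·16·50000) = 3584/759375 rad
Load 3 — uniform load w=3 kN/m over full span:
  θ_3 = -wx(L-x)(L-2x)/(12EI) = -3·(32/3)·(16-(32/3))·(16-2·(32/3))/(12·50000) = 128/84375 rad
Superposition: θ = Σ θ_i = 543616/94921875 rad ≈ 0.005727 rad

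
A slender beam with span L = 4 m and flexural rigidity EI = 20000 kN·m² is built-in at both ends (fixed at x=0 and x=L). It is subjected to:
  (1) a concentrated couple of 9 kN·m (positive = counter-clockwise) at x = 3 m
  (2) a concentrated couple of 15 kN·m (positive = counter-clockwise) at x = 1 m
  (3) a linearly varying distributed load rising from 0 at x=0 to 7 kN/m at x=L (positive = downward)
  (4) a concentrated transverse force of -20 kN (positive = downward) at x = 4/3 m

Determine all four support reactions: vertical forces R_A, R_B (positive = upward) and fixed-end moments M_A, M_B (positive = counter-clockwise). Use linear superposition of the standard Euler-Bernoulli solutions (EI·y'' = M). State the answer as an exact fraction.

R_A = -2087/540 kN, M_A = -1096/135 kN·m, R_B = -1153/540 kN, M_B = 449/135 kN·m

Load 1 — applied couple M₀=9 kN·m at a=3 m (b=L-a=1):
  R_A = 6M₀ab/L³ = 6·9·3·1/4³ = 81/32 kN
  M_A = M₀b(2a-b)/L² = 9·1·(2·3-1)/4² = 45/16 kN·m
  R_B = -6M₀ab/L³ = -6·9·3·1/4³ = -81/32 kN
  M_B = M₀a(2b-a)/L² = 9·3·(2·1-3)/4² = -27/16 kN·m
Load 2 — applied couple M₀=15 kN·m at a=1 m (b=L-a=3):
  R_A = 6M₀ab/L³ = 6·15·1·3/4³ = 135/32 kN
  M_A = M₀b(2a-b)/L² = 15·3·(2·1-3)/4² = -45/16 kN·m
  R_B = -6M₀ab/L³ = -6·15·1·3/4³ = -135/32 kN
  M_B = M₀a(2b-a)/L² = 15·1·(2·3-1)/4² = 75/16 kN·m
Load 3 — triangular load w₀=7 kN/m (0→w₀ over full span):
  R_A = 3w₀L/20 = 3·7·4/20 = 21/5 kN
  M_A = w₀L²/30 = 7·4²/30 = 56/15 kN·m
  R_B = 7w₀L/20 = 7·7·4/20 = 49/5 kN
  M_B = -w₀L²/20 = -7·4²/20 = -28/5 kN·m
Load 4 — point force P=-20 kN at a=4/3 m (b=L-a=8/3):
  R_A = Pb²(3a+b)/L³ = (-20)·(8/3)²·(3·(4/3)+(8/3))/4³ = -400/27 kN
  M_A = Pab²/L² = (-20)·(4/3)·(8/3)²/4² = -320/27 kN·m
  R_B = Pa²(a+3b)/L³ = (-20)·(4/3)²·((4/3)+3·(8/3))/4³ = -140/27 kN
  M_B = -Pa²b/L² = -(-20)·(4/3)²·(8/3)/4² = 160/27 kN·m
Superposition: R_A = -2087/540 kN, M_A = -1096/135 kN·m, R_B = -1153/540 kN, M_B = 449/135 kN·m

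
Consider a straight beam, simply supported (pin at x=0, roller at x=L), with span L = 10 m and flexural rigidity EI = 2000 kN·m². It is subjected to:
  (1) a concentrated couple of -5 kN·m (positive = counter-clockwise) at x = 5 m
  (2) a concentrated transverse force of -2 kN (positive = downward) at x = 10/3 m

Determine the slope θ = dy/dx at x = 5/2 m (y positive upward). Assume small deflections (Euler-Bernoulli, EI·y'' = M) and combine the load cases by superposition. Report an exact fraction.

θ(5/2) = 451/103680 rad

Load 1 — applied couple M₀=-5 kN·m at a=5 m (b=L-a=5):
  θ_1 = (M₀x²/(2L)+C₁)/EI  [x≤a] with C₁=M₀(3b²-L²)/(6L)=25/12 = ((-5)·(5/2)²/(2·10)+(25/12))/2000 = 1/3840 rad
Load 2 — point force P=-2 kN at a=10/3 m (b=L-a=20/3):
  θ_2 = -Pb(L²-b²-3x²)/(6LEI)  [x≤a] = -(-2)·(20/3)·(10²-(20/3)²-3·(5/2)²)/(6·10·2000) = 53/12960 rad
Superposition: θ = Σ θ_i = 451/103680 rad ≈ 0.004350 rad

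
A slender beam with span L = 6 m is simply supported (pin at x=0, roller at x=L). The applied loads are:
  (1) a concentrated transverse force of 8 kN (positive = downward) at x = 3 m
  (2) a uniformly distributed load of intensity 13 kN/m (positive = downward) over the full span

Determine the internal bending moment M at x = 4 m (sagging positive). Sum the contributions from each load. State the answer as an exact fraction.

Load 1 — point force P=8 kN at a=3 m (b=L-a=3):
  M_1 = Pa(L-x)/L  [x>a] = 8·3·(6-4)/6 = 8 kN·m
Load 2 — uniform load w=13 kN/m over full span:
  M_2 = wx(L-x)/2 = 13·4·(6-4)/2 = 52 kN·m
Superposition: M = Σ M_i = 60 kN·m ≈ 60.000000 kN·m

M(4) = 60 kN·m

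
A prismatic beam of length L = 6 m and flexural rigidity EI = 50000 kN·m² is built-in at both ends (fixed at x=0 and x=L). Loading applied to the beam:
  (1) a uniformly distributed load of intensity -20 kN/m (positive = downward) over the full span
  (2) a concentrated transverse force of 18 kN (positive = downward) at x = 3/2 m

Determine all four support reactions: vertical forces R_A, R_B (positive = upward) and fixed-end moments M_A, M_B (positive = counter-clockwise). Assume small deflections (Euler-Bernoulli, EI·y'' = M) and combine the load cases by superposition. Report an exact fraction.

Load 1 — uniform load w=-20 kN/m over full span:
  R_A = wL/2 = (-20)·6/2 = -60 kN
  M_A = wL²/12 = (-20)·6²/12 = -60 kN·m
  R_B = wL/2 = (-20)·6/2 = -60 kN
  M_B = -wL²/12 = -(-20)·6²/12 = 60 kN·m
Load 2 — point force P=18 kN at a=3/2 m (b=L-a=9/2):
  R_A = Pb²(3a+b)/L³ = 18·(9/2)²·(3·(3/2)+(9/2))/6³ = 243/16 kN
  M_A = Pab²/L² = 18·(3/2)·(9/2)²/6² = 243/16 kN·m
  R_B = Pa²(a+3b)/L³ = 18·(3/2)²·((3/2)+3·(9/2))/6³ = 45/16 kN
  M_B = -Pa²b/L² = -18·(3/2)²·(9/2)/6² = -81/16 kN·m
Superposition: R_A = -717/16 kN, M_A = -717/16 kN·m, R_B = -915/16 kN, M_B = 879/16 kN·m

R_A = -717/16 kN, M_A = -717/16 kN·m, R_B = -915/16 kN, M_B = 879/16 kN·m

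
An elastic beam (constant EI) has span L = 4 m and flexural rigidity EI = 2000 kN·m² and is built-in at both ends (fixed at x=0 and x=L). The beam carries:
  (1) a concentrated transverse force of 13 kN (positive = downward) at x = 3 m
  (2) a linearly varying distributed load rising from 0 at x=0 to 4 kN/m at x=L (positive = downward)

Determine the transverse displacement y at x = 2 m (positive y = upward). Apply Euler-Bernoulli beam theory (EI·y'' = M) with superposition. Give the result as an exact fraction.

Load 1 — point force P=13 kN at a=3 m (b=L-a=1):
  y_1 = -Pb²x²(3aL-(3a+b)x)/(6L³EI)  [x≤a] = -13·1²·2²·(3·3·4-(3·3+1)·2)/(6·4³·2000) = -13/12000 m
Load 2 — triangular load w₀=4 kN/m (0→w₀ over full span):
  y_2 = -w₀x²(L-x)²(x+2L)/(120LEI) = -4·2²·(4-2)²·(2+2·4)/(120·4·2000) = -1/1500 m
Superposition: y = Σ y_i = -7/4000 m ≈ -0.001750 m

y(2) = -7/4000 m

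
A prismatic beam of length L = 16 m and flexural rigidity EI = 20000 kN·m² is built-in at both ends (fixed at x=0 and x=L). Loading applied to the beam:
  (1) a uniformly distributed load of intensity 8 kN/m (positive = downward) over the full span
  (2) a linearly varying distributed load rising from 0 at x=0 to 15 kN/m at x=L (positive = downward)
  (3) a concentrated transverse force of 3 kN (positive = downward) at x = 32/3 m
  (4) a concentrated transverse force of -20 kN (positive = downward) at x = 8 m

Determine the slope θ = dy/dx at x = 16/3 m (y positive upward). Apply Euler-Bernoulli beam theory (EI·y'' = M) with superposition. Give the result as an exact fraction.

Load 1 — uniform load w=8 kN/m over full span:
  θ_1 = -wx(L-x)(L-2x)/(12EI) = -8·(16/3)·(16-(16/3))·(16-2·(16/3))/(12·20000) = -512/50625 rad
Load 2 — triangular load w₀=15 kN/m (0→w₀ over full span):
  θ_2 = -w₀(2x(L-x)(L-2x)(x+2L)+x²(L-x)²)/(120LEI) = -15·(2·(16/3)·(16-(16/3))·(16-2·(16/3))·((16/3)+2·16)+(16/3)²·(16-(16/3))²)/(120·16·20000) = -512/50625 rad
Load 3 — point force P=3 kN at a=32/3 m (b=L-a=16/3):
  θ_3 = -Pb²x(2aL-(3a+b)x)/(2L³EI)  [x≤a] = -3·(16/3)²·(16/3)·(2·(32/3)·16-(3·(32/3)+(16/3))·(16/3))/(2·16³·20000) = -4/10125 rad
Load 4 — point force P=-20 kN at a=8 m (b=L-a=8):
  θ_4 = -Pb²x(2aL-(3a+b)x)/(2L³EI)  [x≤a] = -(-20)·8²·(16/3)·(2·8·16-(3·8+8)·(16/3))/(2·16³·20000) = 4/1125 rad
Superposition: θ = Σ θ_i = -32/1875 rad ≈ -0.017067 rad

θ(16/3) = -32/1875 rad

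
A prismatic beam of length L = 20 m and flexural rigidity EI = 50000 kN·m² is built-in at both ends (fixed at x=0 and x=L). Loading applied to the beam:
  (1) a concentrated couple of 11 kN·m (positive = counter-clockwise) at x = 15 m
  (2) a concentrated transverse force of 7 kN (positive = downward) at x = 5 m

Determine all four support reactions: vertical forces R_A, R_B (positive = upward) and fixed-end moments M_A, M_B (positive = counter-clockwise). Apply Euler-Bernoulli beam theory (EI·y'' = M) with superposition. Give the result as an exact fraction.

Load 1 — applied couple M₀=11 kN·m at a=15 m (b=L-a=5):
  R_A = 6M₀ab/L³ = 6·11·15·5/20³ = 99/160 kN
  M_A = M₀b(2a-b)/L² = 11·5·(2·15-5)/20² = 55/16 kN·m
  R_B = -6M₀ab/L³ = -6·11·15·5/20³ = -99/160 kN
  M_B = M₀a(2b-a)/L² = 11·15·(2·5-15)/20² = -33/16 kN·m
Load 2 — point force P=7 kN at a=5 m (b=L-a=15):
  R_A = Pb²(3a+b)/L³ = 7·15²·(3·5+15)/20³ = 189/32 kN
  M_A = Pab²/L² = 7·5·15²/20² = 315/16 kN·m
  R_B = Pa²(a+3b)/L³ = 7·5²·(5+3·15)/20³ = 35/32 kN
  M_B = -Pa²b/L² = -7·5²·15/20² = -105/16 kN·m
Superposition: R_A = 261/40 kN, M_A = 185/8 kN·m, R_B = 19/40 kN, M_B = -69/8 kN·m

R_A = 261/40 kN, M_A = 185/8 kN·m, R_B = 19/40 kN, M_B = -69/8 kN·m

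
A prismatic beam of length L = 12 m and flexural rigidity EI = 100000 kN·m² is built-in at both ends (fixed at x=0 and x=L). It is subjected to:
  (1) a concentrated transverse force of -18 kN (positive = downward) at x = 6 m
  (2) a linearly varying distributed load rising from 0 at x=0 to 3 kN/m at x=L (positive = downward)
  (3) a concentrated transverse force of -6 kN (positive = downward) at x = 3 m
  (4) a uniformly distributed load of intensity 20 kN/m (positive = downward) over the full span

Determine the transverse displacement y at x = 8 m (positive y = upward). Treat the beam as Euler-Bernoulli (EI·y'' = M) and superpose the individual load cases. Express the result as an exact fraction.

y(8) = -3923/500000 m

Load 1 — point force P=-18 kN at a=6 m (b=L-a=6):
  y_1 = -Pa²(L-x)²(3bL-(3b+a)(L-x))/(6L³EI)  [x>a] = -(-18)·6²·(12-8)²·(3·6·12-(3·6+6)·(12-8))/(6·12³·100000) = 3/2500 m
Load 2 — triangular load w₀=3 kN/m (0→w₀ over full span):
  y_2 = -w₀x²(L-x)²(x+2L)/(120LEI) = -3·8²·(12-8)²·(8+2·12)/(120·12·100000) = -32/46875 m
Load 3 — point force P=-6 kN at a=3 m (b=L-a=9):
  y_3 = -Pa²(L-x)²(3bL-(3b+a)(L-x))/(6L³EI)  [x>a] = -(-6)·3²·(12-8)²·(3·9·12-(3·9+3)·(12-8))/(6·12³·100000) = 17/100000 m
Load 4 — uniform load w=20 kN/m over full span:
  y_4 = -wx²(L-x)²/(24EI) = -20·8²·(12-8)²/(24·100000) = -16/1875 m
Superposition: y = Σ y_i = -3923/500000 m ≈ -0.007846 m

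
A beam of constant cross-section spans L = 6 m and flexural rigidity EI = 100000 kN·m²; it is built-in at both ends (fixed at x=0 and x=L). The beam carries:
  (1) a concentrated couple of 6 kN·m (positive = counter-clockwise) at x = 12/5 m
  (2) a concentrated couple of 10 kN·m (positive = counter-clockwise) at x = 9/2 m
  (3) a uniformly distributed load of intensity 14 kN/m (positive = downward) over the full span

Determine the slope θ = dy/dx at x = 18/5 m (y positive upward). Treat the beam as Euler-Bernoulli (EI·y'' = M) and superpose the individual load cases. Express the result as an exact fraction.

Load 1 — applied couple M₀=6 kN·m at a=12/5 m (b=L-a=18/5):
  θ_1 = (R_Ax²/2 - M_Ax - M₀(x-a))/EI  [x>a] with R_A=36/25, M_A=18/25 = ((36/25)·(18/5)²/2 - (18/25)·(18/5) - 6·((18/5)-(12/5)))/100000 = -9/1953125 rad
Load 2 — applied couple M₀=10 kN·m at a=9/2 m (b=L-a=3/2):
  θ_2 = (R_Ax²/2 - M_Ax)/EI  [x≤a] with R_A=15/8, M_A=25/8 = ((15/8)·(18/5)²/2 - (25/8)·(18/5))/100000 = 9/1000000 rad
Load 3 — uniform load w=14 kN/m over full span:
  θ_3 = -wx(L-x)(L-2x)/(12EI) = -14·(18/5)·(6-(18/5))·(6-2·(18/5))/(12·100000) = 189/1562500 rad
Superposition: θ = Σ θ_i = 15669/125000000 rad ≈ 0.000125 rad

θ(18/5) = 15669/125000000 rad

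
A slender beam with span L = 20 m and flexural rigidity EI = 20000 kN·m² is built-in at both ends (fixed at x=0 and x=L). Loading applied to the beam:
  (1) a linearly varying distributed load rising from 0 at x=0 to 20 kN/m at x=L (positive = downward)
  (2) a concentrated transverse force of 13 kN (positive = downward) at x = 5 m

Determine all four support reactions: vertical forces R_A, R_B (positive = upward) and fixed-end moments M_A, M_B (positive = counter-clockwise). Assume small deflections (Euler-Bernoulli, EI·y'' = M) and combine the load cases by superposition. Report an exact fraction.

Load 1 — triangular load w₀=20 kN/m (0→w₀ over full span):
  R_A = 3w₀L/20 = 3·20·20/20 = 60 kN
  M_A = w₀L²/30 = 20·20²/30 = 800/3 kN·m
  R_B = 7w₀L/20 = 7·20·20/20 = 140 kN
  M_B = -w₀L²/20 = -20·20²/20 = -400 kN·m
Load 2 — point force P=13 kN at a=5 m (b=L-a=15):
  R_A = Pb²(3a+b)/L³ = 13·15²·(3·5+15)/20³ = 351/32 kN
  M_A = Pab²/L² = 13·5·15²/20² = 585/16 kN·m
  R_B = Pa²(a+3b)/L³ = 13·5²·(5+3·15)/20³ = 65/32 kN
  M_B = -Pa²b/L² = -13·5²·15/20² = -195/16 kN·m
Superposition: R_A = 2271/32 kN, M_A = 14555/48 kN·m, R_B = 4545/32 kN, M_B = -6595/16 kN·m

R_A = 2271/32 kN, M_A = 14555/48 kN·m, R_B = 4545/32 kN, M_B = -6595/16 kN·m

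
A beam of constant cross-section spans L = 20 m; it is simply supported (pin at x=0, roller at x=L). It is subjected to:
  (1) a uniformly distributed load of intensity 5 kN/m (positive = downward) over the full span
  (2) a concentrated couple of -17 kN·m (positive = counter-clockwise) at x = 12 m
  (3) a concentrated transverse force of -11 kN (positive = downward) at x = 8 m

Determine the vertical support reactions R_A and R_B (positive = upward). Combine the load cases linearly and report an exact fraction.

R_A = 851/20 kN, R_B = 929/20 kN

Load 1 — uniform load w=5 kN/m over full span:
  R_A = wL/2 = 5·20/2 = 50 kN
  R_B = wL/2 = 5·20/2 = 50 kN
Load 2 — applied couple M₀=-17 kN·m at a=12 m (b=L-a=8):
  R_A = M₀/L = (-17)/20 = -17/20 kN
  R_B = -M₀/L = -(-17)/20 = 17/20 kN
Load 3 — point force P=-11 kN at a=8 m (b=L-a=12):
  R_A = Pb/L = (-11)·12/20 = -33/5 kN
  R_B = Pa/L = (-11)·8/20 = -22/5 kN
Superposition: R_A = 851/20 kN, R_B = 929/20 kN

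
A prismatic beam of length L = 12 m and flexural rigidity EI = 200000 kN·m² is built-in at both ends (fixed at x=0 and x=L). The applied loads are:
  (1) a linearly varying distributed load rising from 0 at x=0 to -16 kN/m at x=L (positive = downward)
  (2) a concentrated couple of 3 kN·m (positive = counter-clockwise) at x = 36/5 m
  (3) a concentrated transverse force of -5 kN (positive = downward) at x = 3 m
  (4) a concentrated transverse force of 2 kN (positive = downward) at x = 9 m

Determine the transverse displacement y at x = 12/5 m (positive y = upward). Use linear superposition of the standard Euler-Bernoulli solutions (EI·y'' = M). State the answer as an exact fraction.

y(12/5) = 5182443/6250000000 m

Load 1 — triangular load w₀=-16 kN/m (0→w₀ over full span):
  y_1 = -w₀x²(L-x)²(x+2L)/(120LEI) = -(-16)·(12/5)²·(12-(12/5))²·((12/5)+2·12)/(120·12·200000) = 38016/48828125 m
Load 2 — applied couple M₀=3 kN·m at a=36/5 m (b=L-a=24/5):
  y_2 = (R_Ax³/6 - M_Ax²/2)/EI  [x≤a] with R_A=9/25, M_A=24/25 = ((9/25)·(12/5)³/6 - (24/25)·(12/5)²/2)/200000 = -189/19531250 m
Load 3 — point force P=-5 kN at a=3 m (b=L-a=9):
  y_3 = -Pb²x²(3aL-(3a+b)x)/(6L³EI)  [x≤a] = -(-5)·9²·(12/5)²·(3·3·12-(3·3+9)·(12/5))/(6·12³·200000) = 729/10000000 m
Load 4 — point force P=2 kN at a=9 m (b=L-a=3):
  y_4 = -Pb²x²(3aL-(3a+b)x)/(6L³EI)  [x≤a] = -2·3²·(12/5)²·(3·9·12-(3·9+3)·(12/5))/(6·12³·200000) = -63/5000000 m
Superposition: y = Σ y_i = 5182443/6250000000 m ≈ 0.000829 m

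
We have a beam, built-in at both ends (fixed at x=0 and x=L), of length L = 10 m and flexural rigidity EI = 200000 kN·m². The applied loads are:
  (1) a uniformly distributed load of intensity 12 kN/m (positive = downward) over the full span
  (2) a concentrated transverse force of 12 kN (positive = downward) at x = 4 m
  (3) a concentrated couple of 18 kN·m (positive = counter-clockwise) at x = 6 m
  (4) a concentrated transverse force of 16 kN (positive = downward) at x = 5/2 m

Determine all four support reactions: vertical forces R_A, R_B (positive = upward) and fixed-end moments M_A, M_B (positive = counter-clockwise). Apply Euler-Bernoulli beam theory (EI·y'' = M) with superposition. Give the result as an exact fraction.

Load 1 — uniform load w=12 kN/m over full span:
  R_A = wL/2 = 12·10/2 = 60 kN
  M_A = wL²/12 = 12·10²/12 = 100 kN·m
  R_B = wL/2 = 12·10/2 = 60 kN
  M_B = -wL²/12 = -12·10²/12 = -100 kN·m
Load 2 — point force P=12 kN at a=4 m (b=L-a=6):
  R_A = Pb²(3a+b)/L³ = 12·6²·(3·4+6)/10³ = 972/125 kN
  M_A = Pab²/L² = 12·4·6²/10² = 432/25 kN·m
  R_B = Pa²(a+3b)/L³ = 12·4²·(4+3·6)/10³ = 528/125 kN
  M_B = -Pa²b/L² = -12·4²·6/10² = -288/25 kN·m
Load 3 — applied couple M₀=18 kN·m at a=6 m (b=L-a=4):
  R_A = 6M₀ab/L³ = 6·18·6·4/10³ = 324/125 kN
  M_A = M₀b(2a-b)/L² = 18·4·(2·6-4)/10² = 144/25 kN·m
  R_B = -6M₀ab/L³ = -6·18·6·4/10³ = -324/125 kN
  M_B = M₀a(2b-a)/L² = 18·6·(2·4-6)/10² = 54/25 kN·m
Load 4 — point force P=16 kN at a=5/2 m (b=L-a=15/2):
  R_A = Pb²(3a+b)/L³ = 16·(15/2)²·(3·(5/2)+(15/2))/10³ = 27/2 kN
  M_A = Pab²/L² = 16·(5/2)·(15/2)²/10² = 45/2 kN·m
  R_B = Pa²(a+3b)/L³ = 16·(5/2)²·((5/2)+3·(15/2))/10³ = 5/2 kN
  M_B = -Pa²b/L² = -16·(5/2)²·(15/2)/10² = -15/2 kN·m
Superposition: R_A = 20967/250 kN, M_A = 7277/50 kN·m, R_B = 16033/250 kN, M_B = -5843/50 kN·m

R_A = 20967/250 kN, M_A = 7277/50 kN·m, R_B = 16033/250 kN, M_B = -5843/50 kN·m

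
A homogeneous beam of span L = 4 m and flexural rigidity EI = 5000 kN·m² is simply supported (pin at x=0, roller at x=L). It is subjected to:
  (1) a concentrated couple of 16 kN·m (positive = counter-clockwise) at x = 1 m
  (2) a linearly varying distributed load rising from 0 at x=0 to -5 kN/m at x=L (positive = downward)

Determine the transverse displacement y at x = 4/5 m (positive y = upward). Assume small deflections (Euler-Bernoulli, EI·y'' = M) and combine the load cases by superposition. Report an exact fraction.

Load 1 — applied couple M₀=16 kN·m at a=1 m (b=L-a=3):
  y_1 = (M₀x³/(6L)+C₁x)/EI  [x≤a] with C₁=M₀(3b²-L²)/(6L)=22/3 = (16·(4/5)³/(6·4)+(22/3)·(4/5))/5000 = 97/78125 m
Load 2 — triangular load w₀=-5 kN/m (0→w₀ over full span):
  y_2 = -w₀x(7L⁴-10L²x²+3x⁴)/(360LEI) = -(-5)·(4/5)·(7·4⁴-10·4²·(4/5)²+3·(4/5)⁴)/(360·4·5000) = 5504/5859375 m
Superposition: y = Σ y_i = 12779/5859375 m ≈ 0.002181 m

y(4/5) = 12779/5859375 m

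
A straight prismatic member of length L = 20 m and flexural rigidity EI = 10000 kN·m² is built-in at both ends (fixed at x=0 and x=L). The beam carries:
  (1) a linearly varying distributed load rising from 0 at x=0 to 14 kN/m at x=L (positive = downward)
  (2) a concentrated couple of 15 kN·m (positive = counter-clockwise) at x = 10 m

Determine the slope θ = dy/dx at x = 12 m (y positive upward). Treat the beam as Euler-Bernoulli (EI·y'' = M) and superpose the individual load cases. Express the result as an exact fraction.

Load 1 — triangular load w₀=14 kN/m (0→w₀ over full span):
  θ_1 = -w₀(2x(L-x)(L-2x)(x+2L)+x²(L-x)²)/(120LEI) = -14·(2·12·(20-12)·(20-2·12)·(12+2·20)+12²·(20-12)²)/(120·20·10000) = 56/3125 rad
Load 2 — applied couple M₀=15 kN·m at a=10 m (b=L-a=10):
  θ_2 = (R_Ax²/2 - M_Ax - M₀(x-a))/EI  [x>a] with R_A=9/8, M_A=15/4 = ((9/8)·12²/2 - (15/4)·12 - 15·(12-10))/10000 = 3/5000 rad
Superposition: θ = Σ θ_i = 463/25000 rad ≈ 0.018520 rad

θ(12) = 463/25000 rad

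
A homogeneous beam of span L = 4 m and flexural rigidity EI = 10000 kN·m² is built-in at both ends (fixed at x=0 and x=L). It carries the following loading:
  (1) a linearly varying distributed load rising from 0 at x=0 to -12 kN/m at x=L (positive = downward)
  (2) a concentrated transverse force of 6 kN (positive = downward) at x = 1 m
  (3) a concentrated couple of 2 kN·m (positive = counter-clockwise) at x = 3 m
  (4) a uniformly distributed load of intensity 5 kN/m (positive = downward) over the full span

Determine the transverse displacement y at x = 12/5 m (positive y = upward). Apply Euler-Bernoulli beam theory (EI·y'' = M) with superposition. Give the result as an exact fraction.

y(12/5) = -8471/156250000 m

Load 1 — triangular load w₀=-12 kN/m (0→w₀ over full span):
  y_1 = -w₀x²(L-x)²(x+2L)/(120LEI) = -(-12)·(12/5)²·(4-(12/5))²·((12/5)+2·4)/(120·4·10000) = 3744/9765625 m
Load 2 — point force P=6 kN at a=1 m (b=L-a=3):
  y_2 = -Pa²(L-x)²(3bL-(3b+a)(L-x))/(6L³EI)  [x>a] = -6·1²·(4-(12/5))²·(3·3·4-(3·3+1)·(4-(12/5)))/(6·4³·10000) = -1/12500 m
Load 3 — applied couple M₀=2 kN·m at a=3 m (b=L-a=1):
  y_3 = (R_Ax³/6 - M_Ax²/2)/EI  [x≤a] with R_A=9/16, M_A=5/8 = ((9/16)·(12/5)³/6 - (5/8)·(12/5)²/2)/10000 = -63/1250000 m
Load 4 — uniform load w=5 kN/m over full span:
  y_4 = -wx²(L-x)²/(24EI) = -5·(12/5)²·(4-(12/5))²/(24·10000) = -24/78125 m
Superposition: y = Σ y_i = -8471/156250000 m ≈ -0.000054 m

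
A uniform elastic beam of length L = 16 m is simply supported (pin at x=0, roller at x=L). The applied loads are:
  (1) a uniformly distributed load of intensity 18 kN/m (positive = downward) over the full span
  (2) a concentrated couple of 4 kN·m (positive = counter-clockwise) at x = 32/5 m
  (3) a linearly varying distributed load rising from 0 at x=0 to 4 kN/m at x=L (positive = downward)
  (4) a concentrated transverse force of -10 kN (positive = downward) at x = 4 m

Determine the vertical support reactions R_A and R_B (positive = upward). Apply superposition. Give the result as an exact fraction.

R_A = 1769/12 kN, R_B = 1951/12 kN

Load 1 — uniform load w=18 kN/m over full span:
  R_A = wL/2 = 18·16/2 = 144 kN
  R_B = wL/2 = 18·16/2 = 144 kN
Load 2 — applied couple M₀=4 kN·m at a=32/5 m (b=L-a=48/5):
  R_A = M₀/L = 4/16 = 1/4 kN
  R_B = -M₀/L = -4/16 = -1/4 kN
Load 3 — triangular load w₀=4 kN/m (0→w₀ over full span):
  R_A = w₀L/6 = 4·16/6 = 32/3 kN
  R_B = w₀L/3 = 4·16/3 = 64/3 kN
Load 4 — point force P=-10 kN at a=4 m (b=L-a=12):
  R_A = Pb/L = (-10)·12/16 = -15/2 kN
  R_B = Pa/L = (-10)·4/16 = -5/2 kN
Superposition: R_A = 1769/12 kN, R_B = 1951/12 kN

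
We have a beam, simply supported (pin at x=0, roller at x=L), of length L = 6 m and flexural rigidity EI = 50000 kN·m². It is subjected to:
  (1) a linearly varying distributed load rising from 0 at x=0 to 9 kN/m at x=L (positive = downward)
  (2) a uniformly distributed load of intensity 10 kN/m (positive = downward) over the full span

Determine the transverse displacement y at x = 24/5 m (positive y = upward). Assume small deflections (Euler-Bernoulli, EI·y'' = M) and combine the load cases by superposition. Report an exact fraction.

Load 1 — triangular load w₀=9 kN/m (0→w₀ over full span):
  y_1 = -w₀x(7L⁴-10L²x²+3x⁴)/(360LEI) = -9·(24/5)·(7·6⁴-10·6²·(24/5)²+3·(24/5)⁴)/(360·6·50000) = -92583/97656250 m
Load 2 — uniform load w=10 kN/m over full span:
  y_2 = -wx(L³-2Lx²+x³)/(24EI) = -10·(24/5)·(6³-2·6·(24/5)²+(24/5)³)/(24·50000) = -783/390625 m
Superposition: y = Σ y_i = -288333/97656250 m ≈ -0.002953 m

y(24/5) = -288333/97656250 m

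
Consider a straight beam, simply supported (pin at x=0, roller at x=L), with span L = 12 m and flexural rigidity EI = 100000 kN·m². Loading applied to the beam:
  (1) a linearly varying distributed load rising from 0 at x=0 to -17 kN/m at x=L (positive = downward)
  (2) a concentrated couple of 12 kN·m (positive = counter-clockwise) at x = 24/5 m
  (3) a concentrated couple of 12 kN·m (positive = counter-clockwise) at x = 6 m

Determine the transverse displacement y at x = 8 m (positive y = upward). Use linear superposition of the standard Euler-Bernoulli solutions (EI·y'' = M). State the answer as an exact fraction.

y(8) = 59279/2812500 m

Load 1 — triangular load w₀=-17 kN/m (0→w₀ over full span):
  y_1 = -w₀x(7L⁴-10L²x²+3x⁴)/(360LEI) = -(-17)·8·(7·12⁴-10·12²·8²+3·8⁴)/(360·12·100000) = 578/28125 m
Load 2 — applied couple M₀=12 kN·m at a=24/5 m (b=L-a=36/5):
  y_2 = (M₀x³/(6L)-M₀(x-a)²/2+C₁x)/EI  [x>a] with C₁=M₀(3b²-L²)/(6L)=48/25 = (12·8³/(6·12)-12·(8-(24/5))²/2+(48/25)·8)/100000 = 92/234375 m
Load 3 — applied couple M₀=12 kN·m at a=6 m (b=L-a=6):
  y_3 = (M₀x³/(6L)-M₀(x-a)²/2+C₁x)/EI  [x>a] with C₁=M₀(3b²-L²)/(6L)=-6 = (12·8³/(6·12)-12·(8-6)²/2+(-6)·8)/100000 = 1/7500 m
Superposition: y = Σ y_i = 59279/2812500 m ≈ 0.021077 m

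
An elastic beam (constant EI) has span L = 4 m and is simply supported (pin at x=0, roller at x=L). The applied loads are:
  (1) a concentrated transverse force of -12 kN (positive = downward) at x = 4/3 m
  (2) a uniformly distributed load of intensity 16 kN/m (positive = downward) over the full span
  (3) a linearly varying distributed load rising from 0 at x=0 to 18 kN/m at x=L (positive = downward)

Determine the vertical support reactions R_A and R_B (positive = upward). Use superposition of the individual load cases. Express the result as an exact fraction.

Load 1 — point force P=-12 kN at a=4/3 m (b=L-a=8/3):
  R_A = Pb/L = (-12)·(8/3)/4 = -8 kN
  R_B = Pa/L = (-12)·(4/3)/4 = -4 kN
Load 2 — uniform load w=16 kN/m over full span:
  R_A = wL/2 = 16·4/2 = 32 kN
  R_B = wL/2 = 16·4/2 = 32 kN
Load 3 — triangular load w₀=18 kN/m (0→w₀ over full span):
  R_A = w₀L/6 = 18·4/6 = 12 kN
  R_B = w₀L/3 = 18·4/3 = 24 kN
Superposition: R_A = 36 kN, R_B = 52 kN

R_A = 36 kN, R_B = 52 kN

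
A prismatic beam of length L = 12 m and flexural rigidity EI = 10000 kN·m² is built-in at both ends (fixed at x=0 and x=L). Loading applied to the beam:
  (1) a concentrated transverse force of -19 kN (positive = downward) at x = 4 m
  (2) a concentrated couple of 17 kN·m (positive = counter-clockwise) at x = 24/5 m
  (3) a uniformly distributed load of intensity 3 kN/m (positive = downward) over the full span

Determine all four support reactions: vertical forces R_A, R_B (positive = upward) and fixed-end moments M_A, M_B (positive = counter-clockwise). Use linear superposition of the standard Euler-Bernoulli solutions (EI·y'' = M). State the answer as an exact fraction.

R_A = 4027/675 kN, M_A = 959/225 kN·m, R_B = 7448/675 kN, M_B = -3076/225 kN·m

Load 1 — point force P=-19 kN at a=4 m (b=L-a=8):
  R_A = Pb²(3a+b)/L³ = (-19)·8²·(3·4+8)/12³ = -380/27 kN
  M_A = Pab²/L² = (-19)·4·8²/12² = -304/9 kN·m
  R_B = Pa²(a+3b)/L³ = (-19)·4²·(4+3·8)/12³ = -133/27 kN
  M_B = -Pa²b/L² = -(-19)·4²·8/12² = 152/9 kN·m
Load 2 — applied couple M₀=17 kN·m at a=24/5 m (b=L-a=36/5):
  R_A = 6M₀ab/L³ = 6·17·(24/5)·(36/5)/12³ = 51/25 kN
  M_A = M₀b(2a-b)/L² = 17·(36/5)·(2·(24/5)-(36/5))/12² = 51/25 kN·m
  R_B = -6M₀ab/L³ = -6·17·(24/5)·(36/5)/12³ = -51/25 kN
  M_B = M₀a(2b-a)/L² = 17·(24/5)·(2·(36/5)-(24/5))/12² = 136/25 kN·m
Load 3 — uniform load w=3 kN/m over full span:
  R_A = wL/2 = 3·12/2 = 18 kN
  M_A = wL²/12 = 3·12²/12 = 36 kN·m
  R_B = wL/2 = 3·12/2 = 18 kN
  M_B = -wL²/12 = -3·12²/12 = -36 kN·m
Superposition: R_A = 4027/675 kN, M_A = 959/225 kN·m, R_B = 7448/675 kN, M_B = -3076/225 kN·m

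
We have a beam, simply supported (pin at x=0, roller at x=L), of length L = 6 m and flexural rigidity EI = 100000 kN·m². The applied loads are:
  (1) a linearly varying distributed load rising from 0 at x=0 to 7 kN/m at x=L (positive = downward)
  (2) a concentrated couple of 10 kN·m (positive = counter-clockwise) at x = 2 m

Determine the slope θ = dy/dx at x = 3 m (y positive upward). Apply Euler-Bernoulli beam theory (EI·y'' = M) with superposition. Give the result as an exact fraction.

Load 1 — triangular load w₀=7 kN/m (0→w₀ over full span):
  θ_1 = -w₀(7L⁴-30L²x²+15x⁴)/(360LEI) = -7·(7·6⁴-30·6²·3²+15·3⁴)/(360·6·100000) = -147/8000000 rad
Load 2 — applied couple M₀=10 kN·m at a=2 m (b=L-a=4):
  θ_2 = (M₀x²/(2L)-M₀(x-a)+C₁)/EI  [x>a] with C₁=M₀(3b²-L²)/(6L)=10/3 = (10·3²/(2·6)-10·(3-2)+(10/3))/100000 = 1/120000 rad
Superposition: θ = Σ θ_i = -241/24000000 rad ≈ -0.000010 rad

θ(3) = -241/24000000 rad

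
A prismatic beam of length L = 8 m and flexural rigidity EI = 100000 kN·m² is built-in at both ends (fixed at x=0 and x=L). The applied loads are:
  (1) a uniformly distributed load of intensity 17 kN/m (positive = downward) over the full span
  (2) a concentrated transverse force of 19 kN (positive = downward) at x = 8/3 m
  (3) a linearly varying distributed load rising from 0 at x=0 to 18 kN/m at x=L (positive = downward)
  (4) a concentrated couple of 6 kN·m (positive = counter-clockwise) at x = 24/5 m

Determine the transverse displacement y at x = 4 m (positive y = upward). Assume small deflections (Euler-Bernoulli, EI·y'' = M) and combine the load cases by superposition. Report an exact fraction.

Load 1 — uniform load w=17 kN/m over full span:
  y_1 = -wx²(L-x)²/(24EI) = -17·4²·(8-4)²/(24·100000) = -17/9375 m
Load 2 — point force P=19 kN at a=8/3 m (b=L-a=16/3):
  y_2 = -Pa²(L-x)²(3bL-(3b+a)(L-x))/(6L³EI)  [x>a] = -19·(8/3)²·(8-4)²·(3·(16/3)·8-(3·(16/3)+(8/3))·(8-4))/(6·8³·100000) = -19/50625 m
Load 3 — triangular load w₀=18 kN/m (0→w₀ over full span):
  y_3 = -w₀x²(L-x)²(x+2L)/(120LEI) = -18·4²·(8-4)²·(4+2·8)/(120·8·100000) = -3/3125 m
Load 4 — applied couple M₀=6 kN·m at a=24/5 m (b=L-a=16/5):
  y_4 = (R_Ax³/6 - M_Ax²/2)/EI  [x≤a] with R_A=27/25, M_A=48/25 = ((27/25)·4³/6 - (48/25)·4²/2)/100000 = -3/78125 m
Superposition: y = Σ y_i = -20168/6328125 m ≈ -0.003187 m

y(4) = -20168/6328125 m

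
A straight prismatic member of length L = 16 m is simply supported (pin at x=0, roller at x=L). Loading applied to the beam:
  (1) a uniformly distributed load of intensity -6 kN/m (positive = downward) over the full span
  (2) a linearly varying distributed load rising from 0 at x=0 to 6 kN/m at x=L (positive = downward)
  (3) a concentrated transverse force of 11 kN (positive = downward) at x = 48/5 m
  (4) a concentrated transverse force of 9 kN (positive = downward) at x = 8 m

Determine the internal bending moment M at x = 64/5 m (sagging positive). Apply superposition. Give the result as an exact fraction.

M(64/5) = -1704/125 kN·m

Load 1 — uniform load w=-6 kN/m over full span:
  M_1 = wx(L-x)/2 = (-6)·(64/5)·(16-(64/5))/2 = -3072/25 kN·m
Load 2 — triangular load w₀=6 kN/m (0→w₀ over full span):
  M_2 = w₀Lx/6 - w₀x³/(6L) = 6·16·(64/5)/6 - 6·(64/5)³/(6·16) = 9216/125 kN·m
Load 3 — point force P=11 kN at a=48/5 m (b=L-a=32/5):
  M_3 = Pa(L-x)/L  [x>a] = 11·(48/5)·(16-(64/5))/16 = 528/25 kN·m
Load 4 — point force P=9 kN at a=8 m (b=L-a=8):
  M_4 = Pa(L-x)/L  [x>a] = 9·8·(16-(64/5))/16 = 72/5 kN·m
Superposition: M = Σ M_i = -1704/125 kN·m ≈ -13.632000 kN·m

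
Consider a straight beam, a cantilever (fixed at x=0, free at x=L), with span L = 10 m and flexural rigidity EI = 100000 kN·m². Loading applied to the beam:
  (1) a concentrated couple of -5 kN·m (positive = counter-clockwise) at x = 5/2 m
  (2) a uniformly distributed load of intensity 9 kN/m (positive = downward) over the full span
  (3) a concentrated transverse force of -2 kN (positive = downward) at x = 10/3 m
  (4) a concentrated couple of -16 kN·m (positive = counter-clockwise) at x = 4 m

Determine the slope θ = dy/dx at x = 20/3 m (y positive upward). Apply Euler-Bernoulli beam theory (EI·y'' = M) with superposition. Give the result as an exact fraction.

θ(20/3) = -9059/600000 rad

Load 1 — applied couple M₀=-5 kN·m at a=5/2 m (b=L-a=15/2):
  θ_1 = M₀a/EI  [x>a] = (-5)·(5/2)/100000 = -1/8000 rad
Load 2 — uniform load w=9 kN/m over full span:
  θ_2 = -wx(x²-3Lx+3L²)/(6EI) = -9·(20/3)·((20/3)²-3·10·(20/3)+3·10²)/(6·100000) = -13/900 rad
Load 3 — point force P=-2 kN at a=10/3 m (b=L-a=20/3):
  θ_3 = -Pa²/(2EI)  [x>a] = -(-2)·(10/3)²/(2·100000) = 1/9000 rad
Load 4 — applied couple M₀=-16 kN·m at a=4 m (b=L-a=6):
  θ_4 = M₀a/EI  [x>a] = (-16)·4/100000 = -2/3125 rad
Superposition: θ = Σ θ_i = -9059/600000 rad ≈ -0.015098 rad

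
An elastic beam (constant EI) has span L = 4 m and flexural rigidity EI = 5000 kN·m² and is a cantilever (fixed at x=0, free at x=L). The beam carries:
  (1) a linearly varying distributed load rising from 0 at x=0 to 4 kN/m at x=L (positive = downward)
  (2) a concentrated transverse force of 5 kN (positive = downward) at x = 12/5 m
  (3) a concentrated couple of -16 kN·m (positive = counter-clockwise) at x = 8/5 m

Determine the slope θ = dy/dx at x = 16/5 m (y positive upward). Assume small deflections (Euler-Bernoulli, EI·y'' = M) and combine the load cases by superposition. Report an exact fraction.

θ(16/5) = -16799/1171875 rad

Load 1 — triangular load w₀=4 kN/m (0→w₀ over full span):
  θ_1 = (w₀Lx²/4-w₀L²x/3-w₀x⁴/(24L))/EI = (4·4·(16/5)²/4-4·4²·(16/5)/3-4·(16/5)⁴/(24·4))/5000 = -7424/1171875 rad
Load 2 — point force P=5 kN at a=12/5 m (b=L-a=8/5):
  θ_2 = -Pa²/(2EI)  [x>a] = -5·(12/5)²/(2·5000) = -9/3125 rad
Load 3 — applied couple M₀=-16 kN·m at a=8/5 m (b=L-a=12/5):
  θ_3 = M₀a/EI  [x>a] = (-16)·(8/5)/5000 = -16/3125 rad
Superposition: θ = Σ θ_i = -16799/1171875 rad ≈ -0.014335 rad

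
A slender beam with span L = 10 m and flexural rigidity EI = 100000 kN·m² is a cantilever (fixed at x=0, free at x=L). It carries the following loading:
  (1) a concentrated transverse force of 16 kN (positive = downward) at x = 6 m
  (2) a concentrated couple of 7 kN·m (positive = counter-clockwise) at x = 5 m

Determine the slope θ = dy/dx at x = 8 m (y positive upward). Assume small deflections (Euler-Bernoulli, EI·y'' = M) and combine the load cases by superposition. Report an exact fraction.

Load 1 — point force P=16 kN at a=6 m (b=L-a=4):
  θ_1 = -Pa²/(2EI)  [x>a] = -16·6²/(2·100000) = -9/3125 rad
Load 2 — applied couple M₀=7 kN·m at a=5 m (b=L-a=5):
  θ_2 = M₀a/EI  [x>a] = 7·5/100000 = 7/20000 rad
Superposition: θ = Σ θ_i = -253/100000 rad ≈ -0.002530 rad

θ(8) = -253/100000 rad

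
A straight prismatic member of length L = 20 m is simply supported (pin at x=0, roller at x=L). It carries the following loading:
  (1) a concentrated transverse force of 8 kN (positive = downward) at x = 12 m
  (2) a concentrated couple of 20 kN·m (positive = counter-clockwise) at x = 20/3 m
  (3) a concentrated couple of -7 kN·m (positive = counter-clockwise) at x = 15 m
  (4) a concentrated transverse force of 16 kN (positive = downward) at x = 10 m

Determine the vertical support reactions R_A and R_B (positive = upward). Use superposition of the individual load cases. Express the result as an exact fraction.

Load 1 — point force P=8 kN at a=12 m (b=L-a=8):
  R_A = Pb/L = 8·8/20 = 16/5 kN
  R_B = Pa/L = 8·12/20 = 24/5 kN
Load 2 — applied couple M₀=20 kN·m at a=20/3 m (b=L-a=40/3):
  R_A = M₀/L = 20/20 = 1 kN
  R_B = -M₀/L = -20/20 = -1 kN
Load 3 — applied couple M₀=-7 kN·m at a=15 m (b=L-a=5):
  R_A = M₀/L = (-7)/20 = -7/20 kN
  R_B = -M₀/L = -(-7)/20 = 7/20 kN
Load 4 — point force P=16 kN at a=10 m (b=L-a=10):
  R_A = Pb/L = 16·10/20 = 8 kN
  R_B = Pa/L = 16·10/20 = 8 kN
Superposition: R_A = 237/20 kN, R_B = 243/20 kN

R_A = 237/20 kN, R_B = 243/20 kN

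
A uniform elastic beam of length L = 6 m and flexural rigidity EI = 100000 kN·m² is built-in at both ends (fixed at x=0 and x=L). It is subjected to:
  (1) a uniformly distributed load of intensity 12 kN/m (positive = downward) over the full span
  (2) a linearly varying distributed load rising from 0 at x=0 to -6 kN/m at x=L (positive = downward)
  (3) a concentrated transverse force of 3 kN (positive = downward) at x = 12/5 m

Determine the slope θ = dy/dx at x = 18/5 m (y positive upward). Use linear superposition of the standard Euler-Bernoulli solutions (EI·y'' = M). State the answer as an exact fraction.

θ(18/5) = 918/9765625 rad

Load 1 — uniform load w=12 kN/m over full span:
  θ_1 = -wx(L-x)(L-2x)/(12EI) = -12·(18/5)·(6-(18/5))·(6-2·(18/5))/(12·100000) = 81/781250 rad
Load 2 — triangular load w₀=-6 kN/m (0→w₀ over full span):
  θ_2 = -w₀(2x(L-x)(L-2x)(x+2L)+x²(L-x)²)/(120LEI) = -(-6)·(2·(18/5)·(6-(18/5))·(6-2·(18/5))·((18/5)+2·6)+(18/5)²·(6-(18/5))²)/(120·6·100000) = -81/3906250 rad
Load 3 — point force P=3 kN at a=12/5 m (b=L-a=18/5):
  θ_3 = Pa²(L-x)(2bL-(3b+a)(L-x))/(2L³EI)  [x>a] = 3·(12/5)²·(6-(18/5))·(2·(18/5)·6-(3·(18/5)+(12/5))·(6-(18/5)))/(2·6³·100000) = 108/9765625 rad
Superposition: θ = Σ θ_i = 918/9765625 rad ≈ 0.000094 rad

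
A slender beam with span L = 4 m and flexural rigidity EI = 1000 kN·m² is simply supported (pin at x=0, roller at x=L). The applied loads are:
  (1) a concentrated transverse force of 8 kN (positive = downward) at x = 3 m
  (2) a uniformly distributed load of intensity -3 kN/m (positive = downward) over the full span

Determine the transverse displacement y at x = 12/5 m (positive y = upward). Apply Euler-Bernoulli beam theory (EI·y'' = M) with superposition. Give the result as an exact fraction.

Load 1 — point force P=8 kN at a=3 m (b=L-a=1):
  y_1 = -Pbx(L²-b²-x²)/(6LEI)  [x≤a] = -8·1·(12/5)·(4²-1²-(12/5)²)/(6·4·1000) = -231/31250 m
Load 2 — uniform load w=-3 kN/m over full span:
  y_2 = -wx(L³-2Lx²+x³)/(24EI) = -(-3)·(12/5)·(4³-2·4·(12/5)²+(12/5)³)/(24·1000) = 744/78125 m
Superposition: y = Σ y_i = 333/156250 m ≈ 0.002131 m

y(12/5) = 333/156250 m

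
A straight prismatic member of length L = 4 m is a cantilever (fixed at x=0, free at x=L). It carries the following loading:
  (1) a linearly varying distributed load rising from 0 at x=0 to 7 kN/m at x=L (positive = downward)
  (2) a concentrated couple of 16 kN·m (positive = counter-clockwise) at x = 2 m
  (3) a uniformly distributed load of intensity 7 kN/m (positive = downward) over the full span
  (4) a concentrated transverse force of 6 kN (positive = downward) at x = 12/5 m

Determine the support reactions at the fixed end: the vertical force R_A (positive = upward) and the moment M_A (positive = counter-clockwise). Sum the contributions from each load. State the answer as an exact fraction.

Load 1 — triangular load w₀=7 kN/m (0→w₀ over full span):
  R_A = w₀L/2 = 7·4/2 = 14 kN
  M_A = w₀L²/3 = 7·4²/3 = 112/3 kN·m
Load 2 — applied couple M₀=16 kN·m at a=2 m (b=L-a=2):
  R_A = 0 kN
  M_A = -M₀ = -16 kN·m
Load 3 — uniform load w=7 kN/m over full span:
  R_A = wL = 7·4 = 28 kN
  M_A = wL²/2 = 7·4²/2 = 56 kN·m
Load 4 — point force P=6 kN at a=12/5 m (b=L-a=8/5):
  R_A = P = 6 kN
  M_A = Pa = 6·(12/5) = 72/5 kN·m
Superposition: R_A = 48 kN, M_A = 1376/15 kN·m

R_A = 48 kN, M_A = 1376/15 kN·m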